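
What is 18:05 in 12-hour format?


Hour: 18
18 - 12 = 6 → PM

6:05 PM


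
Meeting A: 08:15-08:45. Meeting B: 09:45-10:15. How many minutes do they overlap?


Meeting A: 495-525 (in minutes from midnight)
Meeting B: 585-615
Overlap start = max(495, 585) = 585
Overlap end = min(525, 615) = 525
Overlap = max(0, 525 - 585) = 0 min

0 minutes


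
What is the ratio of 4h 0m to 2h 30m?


Duration 1: 240 minutes
Duration 2: 150 minutes
Ratio = 240:150
GCD = 30
Simplified = 8:5
As a decimal: 8/5 = 1.60

8:5 (1.60)


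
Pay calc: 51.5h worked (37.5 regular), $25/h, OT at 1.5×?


Regular: 37.5h × $25 = $937.50
Overtime: 51.5 - 37.5 = 14.0h
OT pay: 14.0h × $25 × 1.5 = $525.00
Total = $937.50 + $525.00 = $1462.50

$1462.50


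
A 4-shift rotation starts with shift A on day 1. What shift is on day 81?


Shifts: A, B, C, D
Start: A (index 0)
Day 81: (0 + 81 - 1) mod 4
= 80 mod 4
= 0
Index 0 → shift A

Shift A


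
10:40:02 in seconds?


38402 seconds

Hours: 10 × 3600 = 36000
Minutes: 40 × 60 = 2400
Seconds: 2
Total = 36000 + 2400 + 2 = 38402


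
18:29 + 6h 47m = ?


01:16 (next day)

Start: 1109 minutes from midnight
Add: 407 minutes
Total: 1516 minutes
Hours: 1516 ÷ 60 = 25 remainder 16
25 ≥ 24 → 25 - 24 = 1 (next day)


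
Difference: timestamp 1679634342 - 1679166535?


Difference = 1679634342 - 1679166535 = 467807 seconds
In hours: 467807 / 3600 ≈ 129.9
In days: 467807 / 86400 ≈ 5.41

467807 seconds (129.9 hours / 5.41 days)


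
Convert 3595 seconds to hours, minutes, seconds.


0h 59m 55s

Hours: 3595 ÷ 3600 = 0 remainder 3595
Minutes: 3595 ÷ 60 = 59 remainder 55
Seconds: 55


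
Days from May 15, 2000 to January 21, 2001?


From May 15, 2000 to January 21, 2001
Rest of May 2000: 31 - 15 = 16
Full months: June 30, July 31, August 31, September 30, October 31, November 30, December 31
Days into January 2001: 21
Total = 16 + 30 + 31 + 31 + 30 + 31 + 30 + 31 + 21 = 251 days

251 days


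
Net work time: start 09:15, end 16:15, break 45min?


6h 15m (375 minutes)

Total time = (16×60+15) - (9×60+15)
= 975 - 555 = 420 min
Minus break: 420 - 45 = 375 min
= 6h 15m


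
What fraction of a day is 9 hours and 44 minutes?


0.4056 (40.56%)

Total minutes: 9×60 + 44 = 584
Day = 24×60 = 1440 minutes
Fraction = 584/1440 ≈ 0.4056
As a percentage: 584/1440 × 100 ≈ 40.56%


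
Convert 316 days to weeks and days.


45 weeks 1 days

Weeks: 316 ÷ 7 = 45 remainder 1


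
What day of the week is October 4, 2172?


Zeller's congruence:
q=4, m=10, k=72, j=21
h = (4 + ⌊13×11/5⌋ + 72 + ⌊72/4⌋ + ⌊21/4⌋ - 2×21) mod 7
= (4 + 28 + 72 + 18 + 5 - 42) mod 7
= 85 mod 7 = 1
h=1 → Sunday

Sunday


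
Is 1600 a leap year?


Rules: divisible by 4 AND (not by 100 OR by 400)
1600 ÷ 4 = 400 exactly → divisible by 4
1600 ÷ 100 = 16 exactly → divisible by 100
1600 ÷ 400 = 4 exactly → divisible by 400
Divisible by 400 → leap year

Yes


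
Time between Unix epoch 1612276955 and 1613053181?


776226 seconds (215.6 hours / 8.98 days)

Difference = 1613053181 - 1612276955 = 776226 seconds
In hours: 776226 / 3600 ≈ 215.6
In days: 776226 / 86400 ≈ 8.98


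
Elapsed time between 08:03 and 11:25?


End time in minutes: 11×60 + 25 = 685
Start time in minutes: 8×60 + 3 = 483
Difference = 685 - 483 = 202 minutes
= 3 hours 22 minutes

3h 22m


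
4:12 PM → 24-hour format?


16:12

Input: 4:12 PM
PM: 4 + 12 = 16


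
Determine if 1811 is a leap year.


No

Rules: divisible by 4 AND (not by 100 OR by 400)
1811 ÷ 4 = 452 remainder 3 → not divisible by 4
Not divisible by 4 → not a leap year


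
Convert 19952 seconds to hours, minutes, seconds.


5h 32m 32s

Hours: 19952 ÷ 3600 = 5 remainder 1952
Minutes: 1952 ÷ 60 = 32 remainder 32
Seconds: 32


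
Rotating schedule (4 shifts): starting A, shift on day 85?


Shift A

Shifts: A, B, C, D
Start: A (index 0)
Day 85: (0 + 85 - 1) mod 4
= 84 mod 4
= 0
Index 0 → shift A


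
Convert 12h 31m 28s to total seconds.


Hours: 12 × 3600 = 43200
Minutes: 31 × 60 = 1860
Seconds: 28
Total = 43200 + 1860 + 28 = 45088

45088 seconds


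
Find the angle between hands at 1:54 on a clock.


93.0°

Hour hand = 1×30 + 54×0.5 = 57.0°
Minute hand = 54×6 = 324°
Difference = |57.0 - 324| = 267.0°
Since > 180°: 360 - 267.0 = 93.0°


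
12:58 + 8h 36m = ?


Start: 778 minutes from midnight
Add: 516 minutes
Total: 1294 minutes
Hours: 1294 ÷ 60 = 21 remainder 34

21:34


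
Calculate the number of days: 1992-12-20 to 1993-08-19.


From December 20, 1992 to August 19, 1993
Rest of December 1992: 31 - 20 = 11
Full months: January 31, February 1993 28, March 31, April 30, May 31, June 30, July 31
Days into August 1993: 19
Total = 11 + 31 + 28 + 31 + 30 + 31 + 30 + 31 + 19 = 242 days

242 days


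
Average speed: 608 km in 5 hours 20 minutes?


Distance: 608 km
Time: 5h 20m = 320 min = 320/60 = 16/3 hours
Speed = 608 ÷ (16/3) = 608 × 3 / 16 = 1824/16 = 114.0 km/h

114.0 km/h


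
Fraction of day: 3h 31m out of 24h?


Total minutes: 3×60 + 31 = 211
Day = 24×60 = 1440 minutes
Fraction = 211/1440 ≈ 0.1465
As a percentage: 211/1440 × 100 ≈ 14.65%

0.1465 (14.65%)


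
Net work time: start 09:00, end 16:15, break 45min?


6h 30m (390 minutes)

Total time = (16×60+15) - (9×60+0)
= 975 - 540 = 435 min
Minus break: 435 - 45 = 390 min
= 6h 30m


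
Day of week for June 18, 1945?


Monday

Zeller's congruence:
q=18, m=6, k=45, j=19
h = (18 + ⌊13×7/5⌋ + 45 + ⌊45/4⌋ + ⌊19/4⌋ - 2×19) mod 7
= (18 + 18 + 45 + 11 + 4 - 38) mod 7
= 58 mod 7 = 2
h=2 → Monday


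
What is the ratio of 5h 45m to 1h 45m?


Duration 1: 345 minutes
Duration 2: 105 minutes
Ratio = 345:105
GCD = 15
Simplified = 23:7
As a decimal: 23/7 ≈ 3.29

23:7 (3.29)


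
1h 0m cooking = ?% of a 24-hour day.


Time: 60 minutes
Day: 1440 minutes
Percentage = (60/1440) × 100 ≈ 4.2%

4.2%


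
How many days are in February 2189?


28 days

Month: February (month 2)
February: 28 or 29 (leap year)
2189 leap year? No


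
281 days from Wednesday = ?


Start: Wednesday (index 2)
(2 + 281) mod 7
= 283 mod 7
= 3
Index 3 → Thursday

Thursday


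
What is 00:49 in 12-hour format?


12:49 AM

Hour: 0
0 → 12 AM (midnight)


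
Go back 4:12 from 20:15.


Start: 1215 minutes from midnight
Subtract: 252 minutes
Remaining: 1215 - 252 = 963
Hours: 16, Minutes: 3

16:03


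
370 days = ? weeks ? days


52 weeks 6 days

Weeks: 370 ÷ 7 = 52 remainder 6


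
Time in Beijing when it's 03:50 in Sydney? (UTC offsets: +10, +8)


Time difference = UTC+8 - UTC+10 = -2 hours
New hour = (3 -2) mod 24
= 1 mod 24 = 1
Minutes unchanged → 01:50

01:50


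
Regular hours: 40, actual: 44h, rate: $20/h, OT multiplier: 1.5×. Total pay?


$920.00

Regular: 40h × $20 = $800.00
Overtime: 44 - 40 = 4h
OT pay: 4h × $20 × 1.5 = $120.00
Total = $800.00 + $120.00 = $920.00


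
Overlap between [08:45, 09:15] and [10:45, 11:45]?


0 minutes

Meeting A: 525-555 (in minutes from midnight)
Meeting B: 645-705
Overlap start = max(525, 645) = 645
Overlap end = min(555, 705) = 555
Overlap = max(0, 555 - 645) = 0 min


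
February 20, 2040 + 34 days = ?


Start: February 20, 2040
Add 34 days
February 20 → March 1: 29 - 20 + 1 = 10 days (34 - 10 = 24 left)
March 1 + 24 = March 25, 2040

March 25, 2040


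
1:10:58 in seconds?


Hours: 1 × 3600 = 3600
Minutes: 10 × 60 = 600
Seconds: 58
Total = 3600 + 600 + 58 = 4258

4258 seconds


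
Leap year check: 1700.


Rules: divisible by 4 AND (not by 100 OR by 400)
1700 ÷ 4 = 425 exactly → divisible by 4
1700 ÷ 100 = 17 exactly → divisible by 100
1700 ÷ 400 = 4 remainder 100 → not divisible by 400
Divisible by 100 but not by 400 → not a leap year

No


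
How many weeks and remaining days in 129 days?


Weeks: 129 ÷ 7 = 18 remainder 3

18 weeks 3 days


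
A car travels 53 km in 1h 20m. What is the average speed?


Distance: 53 km
Time: 1h 20m = 80 min = 80/60 = 4/3 hours
Speed = 53 ÷ (4/3) = 53 × 3 / 4 = 159/4 ≈ 39.8 km/h

39.8 km/h


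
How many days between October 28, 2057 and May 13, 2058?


197 days

From October 28, 2057 to May 13, 2058
Rest of October 2057: 31 - 28 = 3
Full months: November 30, December 31, January 31, February 2058 28, March 31, April 30
Days into May 2058: 13
Total = 3 + 30 + 31 + 31 + 28 + 31 + 30 + 13 = 197 days


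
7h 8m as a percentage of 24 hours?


Total minutes: 7×60 + 8 = 428
Day = 24×60 = 1440 minutes
Fraction = 428/1440 ≈ 0.2972
As a percentage: 428/1440 × 100 ≈ 29.72%

0.2972 (29.72%)


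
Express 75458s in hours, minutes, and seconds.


Hours: 75458 ÷ 3600 = 20 remainder 3458
Minutes: 3458 ÷ 60 = 57 remainder 38
Seconds: 38

20h 57m 38s


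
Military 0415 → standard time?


4:15 AM

Hour: 4
4 < 12 → AM


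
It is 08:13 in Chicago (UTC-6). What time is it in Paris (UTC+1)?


Time difference = UTC+1 - UTC-6 = +7 hours
New hour = (8 + 7) mod 24
= 15 mod 24 = 15
Minutes unchanged → 15:13

15:13


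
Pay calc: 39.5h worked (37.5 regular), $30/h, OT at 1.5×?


$1215.00

Regular: 37.5h × $30 = $1125.00
Overtime: 39.5 - 37.5 = 2.0h
OT pay: 2.0h × $30 × 1.5 = $90.00
Total = $1125.00 + $90.00 = $1215.00


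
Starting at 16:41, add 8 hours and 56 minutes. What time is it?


Start: 1001 minutes from midnight
Add: 536 minutes
Total: 1537 minutes
Hours: 1537 ÷ 60 = 25 remainder 37
25 ≥ 24 → 25 - 24 = 1 (next day)

01:37 (next day)


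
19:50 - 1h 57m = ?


17:53

Start: 1190 minutes from midnight
Subtract: 117 minutes
Remaining: 1190 - 117 = 1073
Hours: 17, Minutes: 53


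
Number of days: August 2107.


31 days

Month: August (month 8)
August has 31 days


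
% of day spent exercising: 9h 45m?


40.6%

Time: 585 minutes
Day: 1440 minutes
Percentage = (585/1440) × 100 ≈ 40.6%


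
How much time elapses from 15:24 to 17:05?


End time in minutes: 17×60 + 5 = 1025
Start time in minutes: 15×60 + 24 = 924
Difference = 1025 - 924 = 101 minutes
= 1 hours 41 minutes

1h 41m


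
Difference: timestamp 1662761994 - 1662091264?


Difference = 1662761994 - 1662091264 = 670730 seconds
In hours: 670730 / 3600 ≈ 186.3
In days: 670730 / 86400 ≈ 7.76

670730 seconds (186.3 hours / 7.76 days)


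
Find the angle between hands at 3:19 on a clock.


14.5°

Hour hand = 3×30 + 19×0.5 = 99.5°
Minute hand = 19×6 = 114°
Difference = |99.5 - 114| = 14.5°


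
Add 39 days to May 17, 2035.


June 25, 2035

Start: May 17, 2035
Add 39 days
May 17 → June 1: 31 - 17 + 1 = 15 days (39 - 15 = 24 left)
June 1 + 24 = June 25, 2035


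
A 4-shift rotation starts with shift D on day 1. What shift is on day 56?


Shifts: A, B, C, D
Start: D (index 3)
Day 56: (3 + 56 - 1) mod 4
= 58 mod 4
= 2
Index 2 → shift C

Shift C


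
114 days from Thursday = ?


Start: Thursday (index 3)
(3 + 114) mod 7
= 117 mod 7
= 5
Index 5 → Saturday

Saturday


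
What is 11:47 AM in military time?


Input: 11:47 AM
AM hour stays: 11

11:47


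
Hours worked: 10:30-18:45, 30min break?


7h 45m (465 minutes)

Total time = (18×60+45) - (10×60+30)
= 1125 - 630 = 495 min
Minus break: 495 - 30 = 465 min
= 7h 45m


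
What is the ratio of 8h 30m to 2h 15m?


Duration 1: 510 minutes
Duration 2: 135 minutes
Ratio = 510:135
GCD = 15
Simplified = 34:9
As a decimal: 34/9 ≈ 3.78

34:9 (3.78)


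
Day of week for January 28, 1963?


Monday

Zeller's congruence:
q=28, m=13, k=62, j=19
h = (28 + ⌊13×14/5⌋ + 62 + ⌊62/4⌋ + ⌊19/4⌋ - 2×19) mod 7
= (28 + 36 + 62 + 15 + 4 - 38) mod 7
= 107 mod 7 = 2
h=2 → Monday


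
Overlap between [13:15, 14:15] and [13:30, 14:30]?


Meeting A: 795-855 (in minutes from midnight)
Meeting B: 810-870
Overlap start = max(795, 810) = 810
Overlap end = min(855, 870) = 855
Overlap = max(0, 855 - 810) = 45 min

45 minutes


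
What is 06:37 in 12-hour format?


Hour: 6
6 < 12 → AM

6:37 AM


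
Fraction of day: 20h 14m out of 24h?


Total minutes: 20×60 + 14 = 1214
Day = 24×60 = 1440 minutes
Fraction = 1214/1440 ≈ 0.8431
As a percentage: 1214/1440 × 100 ≈ 84.31%

0.8431 (84.31%)


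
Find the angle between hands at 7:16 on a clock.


Hour hand = 7×30 + 16×0.5 = 218.0°
Minute hand = 16×6 = 96°
Difference = |218.0 - 96| = 122.0°

122.0°


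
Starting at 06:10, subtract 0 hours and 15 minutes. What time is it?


05:55

Start: 370 minutes from midnight
Subtract: 15 minutes
Remaining: 370 - 15 = 355
Hours: 5, Minutes: 55


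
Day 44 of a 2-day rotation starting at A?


Shift B

Shifts: A, B
Start: A (index 0)
Day 44: (0 + 44 - 1) mod 2
= 43 mod 2
= 1
Index 1 → shift B


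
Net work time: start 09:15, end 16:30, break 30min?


Total time = (16×60+30) - (9×60+15)
= 990 - 555 = 435 min
Minus break: 435 - 30 = 405 min
= 6h 45m

6h 45m (405 minutes)


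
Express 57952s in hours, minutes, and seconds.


16h 5m 52s

Hours: 57952 ÷ 3600 = 16 remainder 352
Minutes: 352 ÷ 60 = 5 remainder 52
Seconds: 52


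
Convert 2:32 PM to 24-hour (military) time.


Input: 2:32 PM
PM: 2 + 12 = 14

14:32


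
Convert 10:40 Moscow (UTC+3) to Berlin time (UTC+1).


08:40

Time difference = UTC+1 - UTC+3 = -2 hours
New hour = (10 -2) mod 24
= 8 mod 24 = 8
Minutes unchanged → 08:40


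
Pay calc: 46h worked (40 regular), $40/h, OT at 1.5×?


$1960.00

Regular: 40h × $40 = $1600.00
Overtime: 46 - 40 = 6h
OT pay: 6h × $40 × 1.5 = $360.00
Total = $1600.00 + $360.00 = $1960.00


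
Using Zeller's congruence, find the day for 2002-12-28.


Zeller's congruence:
q=28, m=12, k=2, j=20
h = (28 + ⌊13×13/5⌋ + 2 + ⌊2/4⌋ + ⌊20/4⌋ - 2×20) mod 7
= (28 + 33 + 2 + 0 + 5 - 40) mod 7
= 28 mod 7 = 0
h=0 → Saturday

Saturday


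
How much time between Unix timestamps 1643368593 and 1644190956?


822363 seconds (228.4 hours / 9.52 days)

Difference = 1644190956 - 1643368593 = 822363 seconds
In hours: 822363 / 3600 ≈ 228.4
In days: 822363 / 86400 ≈ 9.52


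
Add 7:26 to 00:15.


07:41

Start: 15 minutes from midnight
Add: 446 minutes
Total: 461 minutes
Hours: 461 ÷ 60 = 7 remainder 41


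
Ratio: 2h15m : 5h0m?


Duration 1: 135 minutes
Duration 2: 300 minutes
Ratio = 135:300
GCD = 15
Simplified = 9:20
As a decimal: 9/20 = 0.45

9:20 (0.45)


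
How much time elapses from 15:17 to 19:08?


3h 51m

End time in minutes: 19×60 + 8 = 1148
Start time in minutes: 15×60 + 17 = 917
Difference = 1148 - 917 = 231 minutes
= 3 hours 51 minutes


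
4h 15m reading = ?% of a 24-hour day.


Time: 255 minutes
Day: 1440 minutes
Percentage = (255/1440) × 100 ≈ 17.7%

17.7%


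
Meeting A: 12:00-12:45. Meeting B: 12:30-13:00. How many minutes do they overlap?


15 minutes

Meeting A: 720-765 (in minutes from midnight)
Meeting B: 750-780
Overlap start = max(720, 750) = 750
Overlap end = min(765, 780) = 765
Overlap = max(0, 765 - 750) = 15 min


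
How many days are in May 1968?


31 days

Month: May (month 5)
May has 31 days


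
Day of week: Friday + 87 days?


Start: Friday (index 4)
(4 + 87) mod 7
= 91 mod 7
= 0
Index 0 → Monday

Monday


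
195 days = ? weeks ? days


Weeks: 195 ÷ 7 = 27 remainder 6

27 weeks 6 days


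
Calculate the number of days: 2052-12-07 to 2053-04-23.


From December 7, 2052 to April 23, 2053
Rest of December 2052: 31 - 7 = 24
Full months: January 31, February 2053 28, March 31
Days into April 2053: 23
Total = 24 + 31 + 28 + 31 + 23 = 137 days

137 days


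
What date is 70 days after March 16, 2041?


Start: March 16, 2041
Add 70 days
March 16 → April 1: 31 - 16 + 1 = 16 days (70 - 16 = 54 left)
April 1 → May 1: 30 - 1 + 1 = 30 days (54 - 30 = 24 left)
May 1 + 24 = May 25, 2041

May 25, 2041


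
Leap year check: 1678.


No

Rules: divisible by 4 AND (not by 100 OR by 400)
1678 ÷ 4 = 419 remainder 2 → not divisible by 4
Not divisible by 4 → not a leap year


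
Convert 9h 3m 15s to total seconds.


32595 seconds

Hours: 9 × 3600 = 32400
Minutes: 3 × 60 = 180
Seconds: 15
Total = 32400 + 180 + 15 = 32595


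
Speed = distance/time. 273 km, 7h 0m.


39.0 km/h

Distance: 273 km
Time: 7 hours
Speed = 273 / 7 = 39.0 km/h


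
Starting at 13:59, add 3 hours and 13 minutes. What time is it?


Start: 839 minutes from midnight
Add: 193 minutes
Total: 1032 minutes
Hours: 1032 ÷ 60 = 17 remainder 12

17:12


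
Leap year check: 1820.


Yes

Rules: divisible by 4 AND (not by 100 OR by 400)
1820 ÷ 4 = 455 exactly → divisible by 4
1820 ÷ 100 = 18 remainder 20 → not divisible by 100
Divisible by 4 but not by 100 → leap year


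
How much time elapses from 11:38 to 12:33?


0h 55m

End time in minutes: 12×60 + 33 = 753
Start time in minutes: 11×60 + 38 = 698
Difference = 753 - 698 = 55 minutes
= 0 hours 55 minutes


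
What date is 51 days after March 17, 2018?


May 7, 2018

Start: March 17, 2018
Add 51 days
March 17 → April 1: 31 - 17 + 1 = 15 days (51 - 15 = 36 left)
April 1 → May 1: 30 - 1 + 1 = 30 days (36 - 30 = 6 left)
May 1 + 6 = May 7, 2018


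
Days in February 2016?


Month: February (month 2)
February: 28 or 29 (leap year)
2016 leap year? Yes

29 days


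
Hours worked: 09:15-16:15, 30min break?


Total time = (16×60+15) - (9×60+15)
= 975 - 555 = 420 min
Minus break: 420 - 30 = 390 min
= 6h 30m

6h 30m (390 minutes)


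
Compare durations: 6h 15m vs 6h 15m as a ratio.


1:1 (1.00)

Duration 1: 375 minutes
Duration 2: 375 minutes
Ratio = 375:375
GCD = 375
Simplified = 1:1
As a decimal: 1/1 = 1.00


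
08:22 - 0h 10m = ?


08:12

Start: 502 minutes from midnight
Subtract: 10 minutes
Remaining: 502 - 10 = 492
Hours: 8, Minutes: 12


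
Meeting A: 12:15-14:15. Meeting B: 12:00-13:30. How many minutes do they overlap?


75 minutes

Meeting A: 735-855 (in minutes from midnight)
Meeting B: 720-810
Overlap start = max(735, 720) = 735
Overlap end = min(855, 810) = 810
Overlap = max(0, 810 - 735) = 75 min


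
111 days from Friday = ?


Start: Friday (index 4)
(4 + 111) mod 7
= 115 mod 7
= 3
Index 3 → Thursday

Thursday


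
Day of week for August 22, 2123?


Sunday

Zeller's congruence:
q=22, m=8, k=23, j=21
h = (22 + ⌊13×9/5⌋ + 23 + ⌊23/4⌋ + ⌊21/4⌋ - 2×21) mod 7
= (22 + 23 + 23 + 5 + 5 - 42) mod 7
= 36 mod 7 = 1
h=1 → Sunday


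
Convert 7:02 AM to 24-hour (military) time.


07:02

Input: 7:02 AM
AM hour stays: 7


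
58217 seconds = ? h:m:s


16h 10m 17s

Hours: 58217 ÷ 3600 = 16 remainder 617
Minutes: 617 ÷ 60 = 10 remainder 17
Seconds: 17


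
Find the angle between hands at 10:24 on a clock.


Hour hand = 10×30 + 24×0.5 = 312.0°
Minute hand = 24×6 = 144°
Difference = |312.0 - 144| = 168.0°

168.0°


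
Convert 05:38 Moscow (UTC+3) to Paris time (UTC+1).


Time difference = UTC+1 - UTC+3 = -2 hours
New hour = (5 -2) mod 24
= 3 mod 24 = 3
Minutes unchanged → 03:38

03:38


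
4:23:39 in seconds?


Hours: 4 × 3600 = 14400
Minutes: 23 × 60 = 1380
Seconds: 39
Total = 14400 + 1380 + 39 = 15819

15819 seconds


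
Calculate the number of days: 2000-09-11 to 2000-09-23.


12 days

From September 11, 2000 to September 23, 2000
Same month: 23 - 11 = 12 days


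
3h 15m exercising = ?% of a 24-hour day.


Time: 195 minutes
Day: 1440 minutes
Percentage = (195/1440) × 100 ≈ 13.5%

13.5%


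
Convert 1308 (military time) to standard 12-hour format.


Hour: 13
13 - 12 = 1 → PM

1:08 PM


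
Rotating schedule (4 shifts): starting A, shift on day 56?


Shift D

Shifts: A, B, C, D
Start: A (index 0)
Day 56: (0 + 56 - 1) mod 4
= 55 mod 4
= 3
Index 3 → shift D


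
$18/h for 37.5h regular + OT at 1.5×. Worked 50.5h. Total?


$1026.00

Regular: 37.5h × $18 = $675.00
Overtime: 50.5 - 37.5 = 13.0h
OT pay: 13.0h × $18 × 1.5 = $351.00
Total = $675.00 + $351.00 = $1026.00


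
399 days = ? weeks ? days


Weeks: 399 ÷ 7 = 57 remainder 0

57 weeks 0 days


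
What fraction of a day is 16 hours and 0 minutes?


0.6667 (66.67%)

Total minutes: 16×60 + 0 = 960
Day = 24×60 = 1440 minutes
Fraction = 960/1440 ≈ 0.6667
As a percentage: 960/1440 × 100 ≈ 66.67%


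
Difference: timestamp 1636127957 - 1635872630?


Difference = 1636127957 - 1635872630 = 255327 seconds
In hours: 255327 / 3600 ≈ 70.9
In days: 255327 / 86400 ≈ 2.96

255327 seconds (70.9 hours / 2.96 days)


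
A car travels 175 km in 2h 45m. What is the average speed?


Distance: 175 km
Time: 2h 45m = 165 min = 165/60 = 11/4 hours
Speed = 175 ÷ (11/4) = 175 × 4 / 11 = 700/11 ≈ 63.6 km/h

63.6 km/h


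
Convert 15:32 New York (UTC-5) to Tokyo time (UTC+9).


05:32 (next day)

Time difference = UTC+9 - UTC-5 = +14 hours
New hour = (15 + 14) mod 24
= 29 mod 24 = 5
Minutes unchanged → 05:32; 29 ≥ 24 → next day


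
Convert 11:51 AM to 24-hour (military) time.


11:51

Input: 11:51 AM
AM hour stays: 11


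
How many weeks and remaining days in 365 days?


52 weeks 1 days

Weeks: 365 ÷ 7 = 52 remainder 1


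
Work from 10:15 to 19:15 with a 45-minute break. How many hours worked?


Total time = (19×60+15) - (10×60+15)
= 1155 - 615 = 540 min
Minus break: 540 - 45 = 495 min
= 8h 15m

8h 15m (495 minutes)


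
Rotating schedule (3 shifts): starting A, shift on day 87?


Shifts: A, B, C
Start: A (index 0)
Day 87: (0 + 87 - 1) mod 3
= 86 mod 3
= 2
Index 2 → shift C

Shift C


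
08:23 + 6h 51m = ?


15:14

Start: 503 minutes from midnight
Add: 411 minutes
Total: 914 minutes
Hours: 914 ÷ 60 = 15 remainder 14


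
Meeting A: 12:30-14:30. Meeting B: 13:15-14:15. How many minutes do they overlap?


Meeting A: 750-870 (in minutes from midnight)
Meeting B: 795-855
Overlap start = max(750, 795) = 795
Overlap end = min(870, 855) = 855
Overlap = max(0, 855 - 795) = 60 min

60 minutes


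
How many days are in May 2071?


31 days

Month: May (month 5)
May has 31 days


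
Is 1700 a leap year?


Rules: divisible by 4 AND (not by 100 OR by 400)
1700 ÷ 4 = 425 exactly → divisible by 4
1700 ÷ 100 = 17 exactly → divisible by 100
1700 ÷ 400 = 4 remainder 100 → not divisible by 400
Divisible by 100 but not by 400 → not a leap year

No


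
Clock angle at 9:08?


134.0°

Hour hand = 9×30 + 8×0.5 = 274.0°
Minute hand = 8×6 = 48°
Difference = |274.0 - 48| = 226.0°
Since > 180°: 360 - 226.0 = 134.0°


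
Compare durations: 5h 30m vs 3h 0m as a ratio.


Duration 1: 330 minutes
Duration 2: 180 minutes
Ratio = 330:180
GCD = 30
Simplified = 11:6
As a decimal: 11/6 ≈ 1.83

11:6 (1.83)


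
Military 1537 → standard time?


Hour: 15
15 - 12 = 3 → PM

3:37 PM


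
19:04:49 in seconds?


68689 seconds

Hours: 19 × 3600 = 68400
Minutes: 4 × 60 = 240
Seconds: 49
Total = 68400 + 240 + 49 = 68689


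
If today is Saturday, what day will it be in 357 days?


Saturday

Start: Saturday (index 5)
(5 + 357) mod 7
= 362 mod 7
= 5
Index 5 → Saturday


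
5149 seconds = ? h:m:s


1h 25m 49s

Hours: 5149 ÷ 3600 = 1 remainder 1549
Minutes: 1549 ÷ 60 = 25 remainder 49
Seconds: 49


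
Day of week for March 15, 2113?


Wednesday

Zeller's congruence:
q=15, m=3, k=13, j=21
h = (15 + ⌊13×4/5⌋ + 13 + ⌊13/4⌋ + ⌊21/4⌋ - 2×21) mod 7
= (15 + 10 + 13 + 3 + 5 - 42) mod 7
= 4 mod 7 = 4
h=4 → Wednesday


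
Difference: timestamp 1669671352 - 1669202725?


468627 seconds (130.2 hours / 5.42 days)

Difference = 1669671352 - 1669202725 = 468627 seconds
In hours: 468627 / 3600 ≈ 130.2
In days: 468627 / 86400 ≈ 5.42


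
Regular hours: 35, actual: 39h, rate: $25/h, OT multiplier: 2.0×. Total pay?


$1075.00

Regular: 35h × $25 = $875.00
Overtime: 39 - 35 = 4h
OT pay: 4h × $25 × 2.0 = $200.00
Total = $875.00 + $200.00 = $1075.00


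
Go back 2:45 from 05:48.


03:03

Start: 348 minutes from midnight
Subtract: 165 minutes
Remaining: 348 - 165 = 183
Hours: 3, Minutes: 3


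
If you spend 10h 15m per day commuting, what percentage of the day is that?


Time: 615 minutes
Day: 1440 minutes
Percentage = (615/1440) × 100 ≈ 42.7%

42.7%


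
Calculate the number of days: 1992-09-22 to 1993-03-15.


From September 22, 1992 to March 15, 1993
Rest of September 1992: 30 - 22 = 8
Full months: October 31, November 30, December 31, January 31, February 1993 28
Days into March 1993: 15
Total = 8 + 31 + 30 + 31 + 31 + 28 + 15 = 174 days

174 days


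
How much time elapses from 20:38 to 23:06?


End time in minutes: 23×60 + 6 = 1386
Start time in minutes: 20×60 + 38 = 1238
Difference = 1386 - 1238 = 148 minutes
= 2 hours 28 minutes

2h 28m


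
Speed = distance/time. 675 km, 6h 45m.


100.0 km/h

Distance: 675 km
Time: 6h 45m = 405 min = 405/60 = 27/4 hours
Speed = 675 ÷ (27/4) = 675 × 4 / 27 = 2700/27 = 100.0 km/h


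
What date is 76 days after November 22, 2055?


Start: November 22, 2055
Add 76 days
November 22 → December 1: 30 - 22 + 1 = 9 days (76 - 9 = 67 left)
December 1 → January 1: 31 - 1 + 1 = 31 days (67 - 31 = 36 left)
January 1 → February 1: 31 - 1 + 1 = 31 days (36 - 31 = 5 left)
February 1 + 5 = February 6, 2056

February 6, 2056


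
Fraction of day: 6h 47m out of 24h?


Total minutes: 6×60 + 47 = 407
Day = 24×60 = 1440 minutes
Fraction = 407/1440 ≈ 0.2826
As a percentage: 407/1440 × 100 ≈ 28.26%

0.2826 (28.26%)


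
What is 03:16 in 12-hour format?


3:16 AM

Hour: 3
3 < 12 → AM


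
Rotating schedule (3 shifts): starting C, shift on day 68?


Shifts: A, B, C
Start: C (index 2)
Day 68: (2 + 68 - 1) mod 3
= 69 mod 3
= 0
Index 0 → shift A

Shift A


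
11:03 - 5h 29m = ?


05:34

Start: 663 minutes from midnight
Subtract: 329 minutes
Remaining: 663 - 329 = 334
Hours: 5, Minutes: 34


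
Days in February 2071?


Month: February (month 2)
February: 28 or 29 (leap year)
2071 leap year? No

28 days


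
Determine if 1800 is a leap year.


Rules: divisible by 4 AND (not by 100 OR by 400)
1800 ÷ 4 = 450 exactly → divisible by 4
1800 ÷ 100 = 18 exactly → divisible by 100
1800 ÷ 400 = 4 remainder 200 → not divisible by 400
Divisible by 100 but not by 400 → not a leap year

No


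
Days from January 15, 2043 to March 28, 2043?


From January 15, 2043 to March 28, 2043
Rest of January 2043: 31 - 15 = 16
Full months: February 2043 28
Days into March 2043: 28
Total = 16 + 28 + 28 = 72 days

72 days


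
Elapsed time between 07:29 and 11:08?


3h 39m

End time in minutes: 11×60 + 8 = 668
Start time in minutes: 7×60 + 29 = 449
Difference = 668 - 449 = 219 minutes
= 3 hours 39 minutes


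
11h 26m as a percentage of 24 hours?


Total minutes: 11×60 + 26 = 686
Day = 24×60 = 1440 minutes
Fraction = 686/1440 ≈ 0.4764
As a percentage: 686/1440 × 100 ≈ 47.64%

0.4764 (47.64%)


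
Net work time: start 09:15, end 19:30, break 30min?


Total time = (19×60+30) - (9×60+15)
= 1170 - 555 = 615 min
Minus break: 615 - 30 = 585 min
= 9h 45m

9h 45m (585 minutes)


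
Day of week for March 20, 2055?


Zeller's congruence:
q=20, m=3, k=55, j=20
h = (20 + ⌊13×4/5⌋ + 55 + ⌊55/4⌋ + ⌊20/4⌋ - 2×20) mod 7
= (20 + 10 + 55 + 13 + 5 - 40) mod 7
= 63 mod 7 = 0
h=0 → Saturday

Saturday


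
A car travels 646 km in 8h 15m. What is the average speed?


78.3 km/h

Distance: 646 km
Time: 8h 15m = 495 min = 495/60 = 33/4 hours
Speed = 646 ÷ (33/4) = 646 × 4 / 33 = 2584/33 ≈ 78.3 km/h


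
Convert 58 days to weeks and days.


8 weeks 2 days

Weeks: 58 ÷ 7 = 8 remainder 2


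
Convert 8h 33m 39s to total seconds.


Hours: 8 × 3600 = 28800
Minutes: 33 × 60 = 1980
Seconds: 39
Total = 28800 + 1980 + 39 = 30819

30819 seconds


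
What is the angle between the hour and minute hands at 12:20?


110.0°

Hour hand (12 ≡ 0 on the dial): 0×30 + 20×0.5 = 10.0°
Minute hand = 20×6 = 120°
Difference = |10.0 - 120| = 110.0°


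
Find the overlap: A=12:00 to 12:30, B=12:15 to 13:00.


15 minutes

Meeting A: 720-750 (in minutes from midnight)
Meeting B: 735-780
Overlap start = max(720, 735) = 735
Overlap end = min(750, 780) = 750
Overlap = max(0, 750 - 735) = 15 min


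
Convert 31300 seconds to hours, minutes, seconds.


Hours: 31300 ÷ 3600 = 8 remainder 2500
Minutes: 2500 ÷ 60 = 41 remainder 40
Seconds: 40

8h 41m 40s


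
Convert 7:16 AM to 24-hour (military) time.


07:16

Input: 7:16 AM
AM hour stays: 7


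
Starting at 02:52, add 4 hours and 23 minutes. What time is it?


07:15

Start: 172 minutes from midnight
Add: 263 minutes
Total: 435 minutes
Hours: 435 ÷ 60 = 7 remainder 15


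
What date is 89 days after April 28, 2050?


Start: April 28, 2050
Add 89 days
April 28 → May 1: 30 - 28 + 1 = 3 days (89 - 3 = 86 left)
May 1 → June 1: 31 - 1 + 1 = 31 days (86 - 31 = 55 left)
June 1 → July 1: 30 - 1 + 1 = 30 days (55 - 30 = 25 left)
July 1 + 25 = July 26, 2050

July 26, 2050


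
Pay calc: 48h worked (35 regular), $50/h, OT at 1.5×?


$2725.00

Regular: 35h × $50 = $1750.00
Overtime: 48 - 35 = 13h
OT pay: 13h × $50 × 1.5 = $975.00
Total = $1750.00 + $975.00 = $2725.00


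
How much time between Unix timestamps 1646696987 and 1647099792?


Difference = 1647099792 - 1646696987 = 402805 seconds
In hours: 402805 / 3600 ≈ 111.9
In days: 402805 / 86400 ≈ 4.66

402805 seconds (111.9 hours / 4.66 days)


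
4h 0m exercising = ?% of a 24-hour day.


16.7%

Time: 240 minutes
Day: 1440 minutes
Percentage = (240/1440) × 100 ≈ 16.7%


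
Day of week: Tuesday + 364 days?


Start: Tuesday (index 1)
(1 + 364) mod 7
= 365 mod 7
= 1
Index 1 → Tuesday

Tuesday


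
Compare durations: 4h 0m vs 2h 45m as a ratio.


Duration 1: 240 minutes
Duration 2: 165 minutes
Ratio = 240:165
GCD = 15
Simplified = 16:11
As a decimal: 16/11 ≈ 1.45

16:11 (1.45)


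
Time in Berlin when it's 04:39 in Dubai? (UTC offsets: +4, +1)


Time difference = UTC+1 - UTC+4 = -3 hours
New hour = (4 -3) mod 24
= 1 mod 24 = 1
Minutes unchanged → 01:39

01:39


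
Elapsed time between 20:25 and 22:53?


End time in minutes: 22×60 + 53 = 1373
Start time in minutes: 20×60 + 25 = 1225
Difference = 1373 - 1225 = 148 minutes
= 2 hours 28 minutes

2h 28m


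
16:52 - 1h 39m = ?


Start: 1012 minutes from midnight
Subtract: 99 minutes
Remaining: 1012 - 99 = 913
Hours: 15, Minutes: 13

15:13


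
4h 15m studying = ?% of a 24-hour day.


Time: 255 minutes
Day: 1440 minutes
Percentage = (255/1440) × 100 ≈ 17.7%

17.7%


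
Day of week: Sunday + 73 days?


Start: Sunday (index 6)
(6 + 73) mod 7
= 79 mod 7
= 2
Index 2 → Wednesday

Wednesday


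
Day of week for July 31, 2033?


Sunday

Zeller's congruence:
q=31, m=7, k=33, j=20
h = (31 + ⌊13×8/5⌋ + 33 + ⌊33/4⌋ + ⌊20/4⌋ - 2×20) mod 7
= (31 + 20 + 33 + 8 + 5 - 40) mod 7
= 57 mod 7 = 1
h=1 → Sunday


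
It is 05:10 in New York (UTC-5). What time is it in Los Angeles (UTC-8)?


02:10

Time difference = UTC-8 - UTC-5 = -3 hours
New hour = (5 -3) mod 24
= 2 mod 24 = 2
Minutes unchanged → 02:10


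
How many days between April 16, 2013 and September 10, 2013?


147 days

From April 16, 2013 to September 10, 2013
Rest of April 2013: 30 - 16 = 14
Full months: May 31, June 30, July 31, August 31
Days into September 2013: 10
Total = 14 + 31 + 30 + 31 + 31 + 10 = 147 days


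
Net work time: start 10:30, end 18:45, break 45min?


7h 30m (450 minutes)

Total time = (18×60+45) - (10×60+30)
= 1125 - 630 = 495 min
Minus break: 495 - 45 = 450 min
= 7h 30m


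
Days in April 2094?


30 days

Month: April (month 4)
April has 30 days


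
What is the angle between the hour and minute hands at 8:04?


Hour hand = 8×30 + 4×0.5 = 242.0°
Minute hand = 4×6 = 24°
Difference = |242.0 - 24| = 218.0°
Since > 180°: 360 - 218.0 = 142.0°

142.0°


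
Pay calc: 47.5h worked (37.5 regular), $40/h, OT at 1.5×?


Regular: 37.5h × $40 = $1500.00
Overtime: 47.5 - 37.5 = 10.0h
OT pay: 10.0h × $40 × 1.5 = $600.00
Total = $1500.00 + $600.00 = $2100.00

$2100.00


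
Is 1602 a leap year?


No

Rules: divisible by 4 AND (not by 100 OR by 400)
1602 ÷ 4 = 400 remainder 2 → not divisible by 4
Not divisible by 4 → not a leap year


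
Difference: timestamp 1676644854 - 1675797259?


Difference = 1676644854 - 1675797259 = 847595 seconds
In hours: 847595 / 3600 ≈ 235.4
In days: 847595 / 86400 ≈ 9.81

847595 seconds (235.4 hours / 9.81 days)


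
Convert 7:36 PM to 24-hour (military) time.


19:36

Input: 7:36 PM
PM: 7 + 12 = 19


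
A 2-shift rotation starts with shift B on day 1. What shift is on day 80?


Shifts: A, B
Start: B (index 1)
Day 80: (1 + 80 - 1) mod 2
= 80 mod 2
= 0
Index 0 → shift A

Shift A


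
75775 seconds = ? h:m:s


21h 2m 55s

Hours: 75775 ÷ 3600 = 21 remainder 175
Minutes: 175 ÷ 60 = 2 remainder 55
Seconds: 55


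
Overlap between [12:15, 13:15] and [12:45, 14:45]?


Meeting A: 735-795 (in minutes from midnight)
Meeting B: 765-885
Overlap start = max(735, 765) = 765
Overlap end = min(795, 885) = 795
Overlap = max(0, 795 - 765) = 30 min

30 minutes


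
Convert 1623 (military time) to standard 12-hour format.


4:23 PM

Hour: 16
16 - 12 = 4 → PM


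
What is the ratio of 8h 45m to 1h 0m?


Duration 1: 525 minutes
Duration 2: 60 minutes
Ratio = 525:60
GCD = 15
Simplified = 35:4
As a decimal: 35/4 = 8.75

35:4 (8.75)


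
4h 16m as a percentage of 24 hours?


Total minutes: 4×60 + 16 = 256
Day = 24×60 = 1440 minutes
Fraction = 256/1440 ≈ 0.1778
As a percentage: 256/1440 × 100 ≈ 17.78%

0.1778 (17.78%)


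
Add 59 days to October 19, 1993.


December 17, 1993

Start: October 19, 1993
Add 59 days
October 19 → November 1: 31 - 19 + 1 = 13 days (59 - 13 = 46 left)
November 1 → December 1: 30 - 1 + 1 = 30 days (46 - 30 = 16 left)
December 1 + 16 = December 17, 1993


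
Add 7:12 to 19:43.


02:55 (next day)

Start: 1183 minutes from midnight
Add: 432 minutes
Total: 1615 minutes
Hours: 1615 ÷ 60 = 26 remainder 55
26 ≥ 24 → 26 - 24 = 2 (next day)


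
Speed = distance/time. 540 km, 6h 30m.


Distance: 540 km
Time: 6h 30m = 390 min = 390/60 = 13/2 hours
Speed = 540 ÷ (13/2) = 540 × 2 / 13 = 1080/13 ≈ 83.1 km/h

83.1 km/h


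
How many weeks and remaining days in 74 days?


10 weeks 4 days

Weeks: 74 ÷ 7 = 10 remainder 4


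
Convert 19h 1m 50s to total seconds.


68510 seconds

Hours: 19 × 3600 = 68400
Minutes: 1 × 60 = 60
Seconds: 50
Total = 68400 + 60 + 50 = 68510


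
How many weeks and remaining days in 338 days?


48 weeks 2 days

Weeks: 338 ÷ 7 = 48 remainder 2


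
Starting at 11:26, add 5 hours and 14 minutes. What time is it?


Start: 686 minutes from midnight
Add: 314 minutes
Total: 1000 minutes
Hours: 1000 ÷ 60 = 16 remainder 40

16:40


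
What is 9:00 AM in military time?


09:00

Input: 9:00 AM
AM hour stays: 9


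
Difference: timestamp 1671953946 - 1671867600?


86346 seconds (24.0 hours / 1.00 days)

Difference = 1671953946 - 1671867600 = 86346 seconds
In hours: 86346 / 3600 ≈ 24.0
In days: 86346 / 86400 ≈ 1.00


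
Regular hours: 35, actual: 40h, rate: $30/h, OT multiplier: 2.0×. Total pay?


Regular: 35h × $30 = $1050.00
Overtime: 40 - 35 = 5h
OT pay: 5h × $30 × 2.0 = $300.00
Total = $1050.00 + $300.00 = $1350.00

$1350.00


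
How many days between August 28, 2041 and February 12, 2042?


From August 28, 2041 to February 12, 2042
Rest of August 2041: 31 - 28 = 3
Full months: September 30, October 31, November 30, December 31, January 31
Days into February 2042: 12
Total = 3 + 30 + 31 + 30 + 31 + 31 + 12 = 168 days

168 days


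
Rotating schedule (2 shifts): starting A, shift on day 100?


Shift B

Shifts: A, B
Start: A (index 0)
Day 100: (0 + 100 - 1) mod 2
= 99 mod 2
= 1
Index 1 → shift B


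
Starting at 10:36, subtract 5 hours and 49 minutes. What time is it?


04:47

Start: 636 minutes from midnight
Subtract: 349 minutes
Remaining: 636 - 349 = 287
Hours: 4, Minutes: 47


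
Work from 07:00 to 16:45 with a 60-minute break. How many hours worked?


Total time = (16×60+45) - (7×60+0)
= 1005 - 420 = 585 min
Minus break: 585 - 60 = 525 min
= 8h 45m

8h 45m (525 minutes)


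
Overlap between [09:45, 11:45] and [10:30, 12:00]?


Meeting A: 585-705 (in minutes from midnight)
Meeting B: 630-720
Overlap start = max(585, 630) = 630
Overlap end = min(705, 720) = 705
Overlap = max(0, 705 - 630) = 75 min

75 minutes


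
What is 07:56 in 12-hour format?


Hour: 7
7 < 12 → AM

7:56 AM


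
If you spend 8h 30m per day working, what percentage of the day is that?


35.4%

Time: 510 minutes
Day: 1440 minutes
Percentage = (510/1440) × 100 ≈ 35.4%


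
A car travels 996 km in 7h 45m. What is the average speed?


128.5 km/h

Distance: 996 km
Time: 7h 45m = 465 min = 465/60 = 31/4 hours
Speed = 996 ÷ (31/4) = 996 × 4 / 31 = 3984/31 ≈ 128.5 km/h


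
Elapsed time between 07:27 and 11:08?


3h 41m

End time in minutes: 11×60 + 8 = 668
Start time in minutes: 7×60 + 27 = 447
Difference = 668 - 447 = 221 minutes
= 3 hours 41 minutes


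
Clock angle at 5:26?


7.0°

Hour hand = 5×30 + 26×0.5 = 163.0°
Minute hand = 26×6 = 156°
Difference = |163.0 - 156| = 7.0°


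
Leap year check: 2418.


Rules: divisible by 4 AND (not by 100 OR by 400)
2418 ÷ 4 = 604 remainder 2 → not divisible by 4
Not divisible by 4 → not a leap year

No


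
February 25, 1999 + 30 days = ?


March 27, 1999

Start: February 25, 1999
Add 30 days
February 25 → March 1: 28 - 25 + 1 = 4 days (30 - 4 = 26 left)
March 1 + 26 = March 27, 1999


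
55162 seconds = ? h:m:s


Hours: 55162 ÷ 3600 = 15 remainder 1162
Minutes: 1162 ÷ 60 = 19 remainder 22
Seconds: 22

15h 19m 22s


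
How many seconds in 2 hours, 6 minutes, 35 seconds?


7595 seconds

Hours: 2 × 3600 = 7200
Minutes: 6 × 60 = 360
Seconds: 35
Total = 7200 + 360 + 35 = 7595


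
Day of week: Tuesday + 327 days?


Sunday

Start: Tuesday (index 1)
(1 + 327) mod 7
= 328 mod 7
= 6
Index 6 → Sunday


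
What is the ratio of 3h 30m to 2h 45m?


14:11 (1.27)

Duration 1: 210 minutes
Duration 2: 165 minutes
Ratio = 210:165
GCD = 15
Simplified = 14:11
As a decimal: 14/11 ≈ 1.27


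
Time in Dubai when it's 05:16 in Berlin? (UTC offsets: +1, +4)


Time difference = UTC+4 - UTC+1 = +3 hours
New hour = (5 + 3) mod 24
= 8 mod 24 = 8
Minutes unchanged → 08:16

08:16


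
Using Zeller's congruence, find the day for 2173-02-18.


Zeller's congruence:
q=18, m=14, k=72, j=21
h = (18 + ⌊13×15/5⌋ + 72 + ⌊72/4⌋ + ⌊21/4⌋ - 2×21) mod 7
= (18 + 39 + 72 + 18 + 5 - 42) mod 7
= 110 mod 7 = 5
h=5 → Thursday

Thursday


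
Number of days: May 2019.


Month: May (month 5)
May has 31 days

31 days


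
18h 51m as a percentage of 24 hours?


Total minutes: 18×60 + 51 = 1131
Day = 24×60 = 1440 minutes
Fraction = 1131/1440 ≈ 0.7854
As a percentage: 1131/1440 × 100 ≈ 78.54%

0.7854 (78.54%)


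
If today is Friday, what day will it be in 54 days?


Start: Friday (index 4)
(4 + 54) mod 7
= 58 mod 7
= 2
Index 2 → Wednesday

Wednesday


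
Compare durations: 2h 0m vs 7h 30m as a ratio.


4:15 (0.27)

Duration 1: 120 minutes
Duration 2: 450 minutes
Ratio = 120:450
GCD = 30
Simplified = 4:15
As a decimal: 4/15 ≈ 0.27
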